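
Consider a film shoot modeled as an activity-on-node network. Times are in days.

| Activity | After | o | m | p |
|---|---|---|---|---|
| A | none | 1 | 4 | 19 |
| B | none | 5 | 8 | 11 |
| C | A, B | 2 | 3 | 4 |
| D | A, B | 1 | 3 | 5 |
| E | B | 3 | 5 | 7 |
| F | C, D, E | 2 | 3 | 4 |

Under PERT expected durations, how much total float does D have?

te_A = (1 + 4·4 + 19)/6 = 36/6 = 6
te_B = (5 + 4·8 + 11)/6 = 48/6 = 8
te_C = (2 + 4·3 + 4)/6 = 18/6 = 3
te_D = (1 + 4·3 + 5)/6 = 18/6 = 3
te_E = (3 + 4·5 + 7)/6 = 30/6 = 5
te_F = (2 + 4·3 + 4)/6 = 18/6 = 3

Forward pass:
ES_A = 0; EF_A = 6
ES_B = 0; EF_B = 8
ES_C = max(EF_A=6, EF_B=8) = 8; EF_C = 8+3 = 11
ES_D = max(EF_A=6, EF_B=8) = 8; EF_D = 8+3 = 11
ES_E = 8; EF_E = 8+5 = 13
ES_F = max(EF_C=11, EF_D=11, EF_E=13) = 13; EF_F = 13+3 = 16
Expected project duration μ = 16 days. Critical path: B → E → F.

Backward pass:
LF_F = 16; LS_F = 16−3 = 13
LF_E = LS_F = 13; LS_E = 13−5 = 8
LF_D = LS_F = 13; LS_D = 13−3 = 10
LF_C = LS_F = 13; LS_C = 13−3 = 10
LF_B = min(LS_C=10, LS_D=10, LS_E=8) = 8; LS_B = 8−8 = 0
LF_A = min(LS_C=10, LS_D=10) = 10; LS_A = 10−6 = 4
Slack_D = LS_D − ES_D = 10 − 8 = 2

2 days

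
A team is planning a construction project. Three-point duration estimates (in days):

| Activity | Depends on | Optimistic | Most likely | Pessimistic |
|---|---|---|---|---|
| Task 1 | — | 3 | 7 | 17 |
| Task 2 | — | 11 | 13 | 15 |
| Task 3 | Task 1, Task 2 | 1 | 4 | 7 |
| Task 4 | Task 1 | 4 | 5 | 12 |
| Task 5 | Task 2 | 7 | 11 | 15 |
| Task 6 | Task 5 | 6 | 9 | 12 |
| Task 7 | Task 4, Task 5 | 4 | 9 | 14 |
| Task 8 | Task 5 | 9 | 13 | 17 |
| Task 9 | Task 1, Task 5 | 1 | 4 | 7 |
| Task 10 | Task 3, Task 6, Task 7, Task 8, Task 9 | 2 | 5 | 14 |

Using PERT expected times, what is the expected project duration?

te_Task 1 = (3 + 4·7 + 17)/6 = 48/6 = 8
te_Task 2 = (11 + 4·13 + 15)/6 = 78/6 = 13
te_Task 3 = (1 + 4·4 + 7)/6 = 24/6 = 4
te_Task 4 = (4 + 4·5 + 12)/6 = 36/6 = 6
te_Task 5 = (7 + 4·11 + 15)/6 = 66/6 = 11
te_Task 6 = (6 + 4·9 + 12)/6 = 54/6 = 9
te_Task 7 = (4 + 4·9 + 14)/6 = 54/6 = 9
te_Task 8 = (9 + 4·13 + 17)/6 = 78/6 = 13
te_Task 9 = (1 + 4·4 + 7)/6 = 24/6 = 4
te_Task 10 = (2 + 4·5 + 14)/6 = 36/6 = 6

Forward pass:
ES_Task 1 = 0; EF_Task 1 = 8
ES_Task 2 = 0; EF_Task 2 = 13
ES_Task 3 = max(EF_Task 1=8, EF_Task 2=13) = 13; EF_Task 3 = 13+4 = 17
ES_Task 4 = 8; EF_Task 4 = 8+6 = 14
ES_Task 5 = 13; EF_Task 5 = 13+11 = 24
ES_Task 6 = 24; EF_Task 6 = 24+9 = 33
ES_Task 7 = max(EF_Task 4=14, EF_Task 5=24) = 24; EF_Task 7 = 24+9 = 33
ES_Task 8 = 24; EF_Task 8 = 24+13 = 37
ES_Task 9 = max(EF_Task 1=8, EF_Task 5=24) = 24; EF_Task 9 = 24+4 = 28
ES_Task 10 = max(EF_Task 3=17, EF_Task 6=33, EF_Task 7=33, EF_Task 8=37, EF_Task 9=28) = 37; EF_Task 10 = 37+6 = 43
Expected project duration μ = 43 days. Critical path: Task 2 → Task 5 → Task 8 → Task 10.

43 days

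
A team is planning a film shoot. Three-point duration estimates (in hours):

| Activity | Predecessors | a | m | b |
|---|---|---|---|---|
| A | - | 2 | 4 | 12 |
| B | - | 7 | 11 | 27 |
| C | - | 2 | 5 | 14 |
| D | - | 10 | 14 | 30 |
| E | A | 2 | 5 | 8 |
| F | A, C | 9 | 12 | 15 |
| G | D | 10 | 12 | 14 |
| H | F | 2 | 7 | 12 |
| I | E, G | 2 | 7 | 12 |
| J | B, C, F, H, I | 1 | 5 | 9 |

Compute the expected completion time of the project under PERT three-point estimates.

40 hours

te_A = (2 + 4·4 + 12)/6 = 30/6 = 5
te_B = (7 + 4·11 + 27)/6 = 78/6 = 13
te_C = (2 + 4·5 + 14)/6 = 36/6 = 6
te_D = (10 + 4·14 + 30)/6 = 96/6 = 16
te_E = (2 + 4·5 + 8)/6 = 30/6 = 5
te_F = (9 + 4·12 + 15)/6 = 72/6 = 12
te_G = (10 + 4·12 + 14)/6 = 72/6 = 12
te_H = (2 + 4·7 + 12)/6 = 42/6 = 7
te_I = (2 + 4·7 + 12)/6 = 42/6 = 7
te_J = (1 + 4·5 + 9)/6 = 30/6 = 5

Forward pass:
ES_A = 0; EF_A = 5
ES_B = 0; EF_B = 13
ES_C = 0; EF_C = 6
ES_D = 0; EF_D = 16
ES_E = 5; EF_E = 5+5 = 10
ES_F = max(EF_A=5, EF_C=6) = 6; EF_F = 6+12 = 18
ES_G = 16; EF_G = 16+12 = 28
ES_H = 18; EF_H = 18+7 = 25
ES_I = max(EF_E=10, EF_G=28) = 28; EF_I = 28+7 = 35
ES_J = max(EF_B=13, EF_C=6, EF_F=18, EF_H=25, EF_I=35) = 35; EF_J = 35+5 = 40
Expected project duration μ = 40 hours. Critical path: D → G → I → J.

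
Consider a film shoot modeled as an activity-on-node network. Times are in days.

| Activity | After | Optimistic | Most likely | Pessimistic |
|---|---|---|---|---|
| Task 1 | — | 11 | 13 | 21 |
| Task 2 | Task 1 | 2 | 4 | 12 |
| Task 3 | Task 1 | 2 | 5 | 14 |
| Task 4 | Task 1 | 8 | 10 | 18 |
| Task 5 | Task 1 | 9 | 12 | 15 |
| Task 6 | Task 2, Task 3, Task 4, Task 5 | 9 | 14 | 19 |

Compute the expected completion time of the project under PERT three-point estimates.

te_Task 1 = (11 + 4·13 + 21)/6 = 84/6 = 14
te_Task 2 = (2 + 4·4 + 12)/6 = 30/6 = 5
te_Task 3 = (2 + 4·5 + 14)/6 = 36/6 = 6
te_Task 4 = (8 + 4·10 + 18)/6 = 66/6 = 11
te_Task 5 = (9 + 4·12 + 15)/6 = 72/6 = 12
te_Task 6 = (9 + 4·14 + 19)/6 = 84/6 = 14

Forward pass:
ES_Task 1 = 0; EF_Task 1 = 14
ES_Task 2 = 14; EF_Task 2 = 14+5 = 19
ES_Task 3 = 14; EF_Task 3 = 14+6 = 20
ES_Task 4 = 14; EF_Task 4 = 14+11 = 25
ES_Task 5 = 14; EF_Task 5 = 14+12 = 26
ES_Task 6 = max(EF_Task 2=19, EF_Task 3=20, EF_Task 4=25, EF_Task 5=26) = 26; EF_Task 6 = 26+14 = 40
Expected project duration μ = 40 days. Critical path: Task 1 → Task 5 → Task 6.

40 days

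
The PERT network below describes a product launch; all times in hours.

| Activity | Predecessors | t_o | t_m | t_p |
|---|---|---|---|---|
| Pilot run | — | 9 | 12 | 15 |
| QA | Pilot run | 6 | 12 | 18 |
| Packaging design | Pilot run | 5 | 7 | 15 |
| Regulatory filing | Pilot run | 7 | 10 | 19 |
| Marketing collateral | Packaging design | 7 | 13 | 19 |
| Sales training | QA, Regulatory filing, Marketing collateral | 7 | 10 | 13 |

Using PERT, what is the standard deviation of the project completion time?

te_Pilot run = (9 + 4·12 + 15)/6 = 72/6 = 12; σ²_Pilot run = ((15−9)/6)² = 1.000
te_QA = (6 + 4·12 + 18)/6 = 72/6 = 12; σ²_QA = ((18−6)/6)² = 4.000
te_Packaging design = (5 + 4·7 + 15)/6 = 48/6 = 8; σ²_Packaging design = ((15−5)/6)² = 2.778
te_Regulatory filing = (7 + 4·10 + 19)/6 = 66/6 = 11; σ²_Regulatory filing = ((19−7)/6)² = 4.000
te_Marketing collateral = (7 + 4·13 + 19)/6 = 78/6 = 13; σ²_Marketing collateral = ((19−7)/6)² = 4.000
te_Sales training = (7 + 4·10 + 13)/6 = 60/6 = 10; σ²_Sales training = ((13−7)/6)² = 1.000

Forward pass:
ES_Pilot run = 0; EF_Pilot run = 12
ES_QA = 12; EF_QA = 12+12 = 24
ES_Packaging design = 12; EF_Packaging design = 12+8 = 20
ES_Regulatory filing = 12; EF_Regulatory filing = 12+11 = 23
ES_Marketing collateral = 20; EF_Marketing collateral = 20+13 = 33
ES_Sales training = max(EF_QA=24, EF_Regulatory filing=23, EF_Marketing collateral=33) = 33; EF_Sales training = 33+10 = 43
Expected project duration μ = 43 hours. Critical path: Pilot run → Packaging design → Marketing collateral → Sales training.

Variance along critical path = 1.000 + 2.778 + 4.000 + 1.000 = 8.778
σ = √8.778 = 2.963 hours

2.96 hours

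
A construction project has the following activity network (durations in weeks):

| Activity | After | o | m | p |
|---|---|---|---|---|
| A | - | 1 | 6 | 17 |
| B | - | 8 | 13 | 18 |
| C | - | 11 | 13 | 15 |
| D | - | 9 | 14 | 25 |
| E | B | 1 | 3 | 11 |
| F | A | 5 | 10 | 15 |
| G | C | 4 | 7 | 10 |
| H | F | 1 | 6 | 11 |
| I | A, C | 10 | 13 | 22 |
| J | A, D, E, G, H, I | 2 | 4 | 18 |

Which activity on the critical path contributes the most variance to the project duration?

J

te_A = (1 + 4·6 + 17)/6 = 42/6 = 7; σ²_A = ((17−1)/6)² = 7.111
te_B = (8 + 4·13 + 18)/6 = 78/6 = 13; σ²_B = ((18−8)/6)² = 2.778
te_C = (11 + 4·13 + 15)/6 = 78/6 = 13; σ²_C = ((15−11)/6)² = 0.444
te_D = (9 + 4·14 + 25)/6 = 90/6 = 15; σ²_D = ((25−9)/6)² = 7.111
te_E = (1 + 4·3 + 11)/6 = 24/6 = 4; σ²_E = ((11−1)/6)² = 2.778
te_F = (5 + 4·10 + 15)/6 = 60/6 = 10; σ²_F = ((15−5)/6)² = 2.778
te_G = (4 + 4·7 + 10)/6 = 42/6 = 7; σ²_G = ((10−4)/6)² = 1.000
te_H = (1 + 4·6 + 11)/6 = 36/6 = 6; σ²_H = ((11−1)/6)² = 2.778
te_I = (10 + 4·13 + 22)/6 = 84/6 = 14; σ²_I = ((22−10)/6)² = 4.000
te_J = (2 + 4·4 + 18)/6 = 36/6 = 6; σ²_J = ((18−2)/6)² = 7.111

Forward pass:
ES_A = 0; EF_A = 7
ES_B = 0; EF_B = 13
ES_C = 0; EF_C = 13
ES_D = 0; EF_D = 15
ES_E = 13; EF_E = 13+4 = 17
ES_F = 7; EF_F = 7+10 = 17
ES_G = 13; EF_G = 13+7 = 20
ES_H = 17; EF_H = 17+6 = 23
ES_I = max(EF_A=7, EF_C=13) = 13; EF_I = 13+14 = 27
ES_J = max(EF_A=7, EF_D=15, EF_E=17, EF_G=20, EF_H=23, EF_I=27) = 27; EF_J = 27+6 = 33
Expected project duration μ = 33 weeks. Critical path: C → I → J.

Variances on critical path: σ²_C=0.444, σ²_I=4.000, σ²_J=7.111.
Largest is σ²_J = 7.111.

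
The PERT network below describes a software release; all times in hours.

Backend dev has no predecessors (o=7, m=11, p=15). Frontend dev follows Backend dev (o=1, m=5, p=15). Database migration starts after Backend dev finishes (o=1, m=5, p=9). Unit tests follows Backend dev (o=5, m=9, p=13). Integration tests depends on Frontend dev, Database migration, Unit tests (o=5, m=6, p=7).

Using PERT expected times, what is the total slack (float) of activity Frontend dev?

te_Backend dev = (7 + 4·11 + 15)/6 = 66/6 = 11
te_Frontend dev = (1 + 4·5 + 15)/6 = 36/6 = 6
te_Database migration = (1 + 4·5 + 9)/6 = 30/6 = 5
te_Unit tests = (5 + 4·9 + 13)/6 = 54/6 = 9
te_Integration tests = (5 + 4·6 + 7)/6 = 36/6 = 6

Forward pass:
ES_Backend dev = 0; EF_Backend dev = 11
ES_Frontend dev = 11; EF_Frontend dev = 11+6 = 17
ES_Database migration = 11; EF_Database migration = 11+5 = 16
ES_Unit tests = 11; EF_Unit tests = 11+9 = 20
ES_Integration tests = max(EF_Frontend dev=17, EF_Database migration=16, EF_Unit tests=20) = 20; EF_Integration tests = 20+6 = 26
Expected project duration μ = 26 hours. Critical path: Backend dev → Unit tests → Integration tests.

Backward pass:
LF_Integration tests = 26; LS_Integration tests = 26−6 = 20
LF_Unit tests = LS_Integration tests = 20; LS_Unit tests = 20−9 = 11
LF_Database migration = LS_Integration tests = 20; LS_Database migration = 20−5 = 15
LF_Frontend dev = LS_Integration tests = 20; LS_Frontend dev = 20−6 = 14
LF_Backend dev = min(LS_Frontend dev=14, LS_Database migration=15, LS_Unit tests=11) = 11; LS_Backend dev = 11−11 = 0
Slack_Frontend dev = LS_Frontend dev − ES_Frontend dev = 14 − 11 = 3

3 hours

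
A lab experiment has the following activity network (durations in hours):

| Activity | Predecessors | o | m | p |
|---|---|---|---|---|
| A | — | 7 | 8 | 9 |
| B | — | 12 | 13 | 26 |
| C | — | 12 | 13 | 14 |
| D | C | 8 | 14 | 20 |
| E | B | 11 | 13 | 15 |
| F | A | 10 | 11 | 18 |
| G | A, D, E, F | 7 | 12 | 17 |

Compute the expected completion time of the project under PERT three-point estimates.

40 hours

te_A = (7 + 4·8 + 9)/6 = 48/6 = 8
te_B = (12 + 4·13 + 26)/6 = 90/6 = 15
te_C = (12 + 4·13 + 14)/6 = 78/6 = 13
te_D = (8 + 4·14 + 20)/6 = 84/6 = 14
te_E = (11 + 4·13 + 15)/6 = 78/6 = 13
te_F = (10 + 4·11 + 18)/6 = 72/6 = 12
te_G = (7 + 4·12 + 17)/6 = 72/6 = 12

Forward pass:
ES_A = 0; EF_A = 8
ES_B = 0; EF_B = 15
ES_C = 0; EF_C = 13
ES_D = 13; EF_D = 13+14 = 27
ES_E = 15; EF_E = 15+13 = 28
ES_F = 8; EF_F = 8+12 = 20
ES_G = max(EF_A=8, EF_D=27, EF_E=28, EF_F=20) = 28; EF_G = 28+12 = 40
Expected project duration μ = 40 hours. Critical path: B → E → G.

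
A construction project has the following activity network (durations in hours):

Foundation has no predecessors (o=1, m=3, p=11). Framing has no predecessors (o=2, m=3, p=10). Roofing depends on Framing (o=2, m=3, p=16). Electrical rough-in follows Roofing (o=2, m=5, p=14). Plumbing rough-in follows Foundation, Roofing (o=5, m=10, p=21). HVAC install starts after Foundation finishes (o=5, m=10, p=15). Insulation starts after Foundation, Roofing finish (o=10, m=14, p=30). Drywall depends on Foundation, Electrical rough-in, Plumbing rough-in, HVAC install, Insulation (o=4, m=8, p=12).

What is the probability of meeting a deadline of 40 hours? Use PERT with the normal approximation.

te_Foundation = (1 + 4·3 + 11)/6 = 24/6 = 4; σ²_Foundation = ((11−1)/6)² = 2.778
te_Framing = (2 + 4·3 + 10)/6 = 24/6 = 4; σ²_Framing = ((10−2)/6)² = 1.778
te_Roofing = (2 + 4·3 + 16)/6 = 30/6 = 5; σ²_Roofing = ((16−2)/6)² = 5.444
te_Electrical rough-in = (2 + 4·5 + 14)/6 = 36/6 = 6; σ²_Electrical rough-in = ((14−2)/6)² = 4.000
te_Plumbing rough-in = (5 + 4·10 + 21)/6 = 66/6 = 11; σ²_Plumbing rough-in = ((21−5)/6)² = 7.111
te_HVAC install = (5 + 4·10 + 15)/6 = 60/6 = 10; σ²_HVAC install = ((15−5)/6)² = 2.778
te_Insulation = (10 + 4·14 + 30)/6 = 96/6 = 16; σ²_Insulation = ((30−10)/6)² = 11.111
te_Drywall = (4 + 4·8 + 12)/6 = 48/6 = 8; σ²_Drywall = ((12−4)/6)² = 1.778

Forward pass:
ES_Foundation = 0; EF_Foundation = 4
ES_Framing = 0; EF_Framing = 4
ES_Roofing = 4; EF_Roofing = 4+5 = 9
ES_Electrical rough-in = 9; EF_Electrical rough-in = 9+6 = 15
ES_Plumbing rough-in = max(EF_Foundation=4, EF_Roofing=9) = 9; EF_Plumbing rough-in = 9+11 = 20
ES_HVAC install = 4; EF_HVAC install = 4+10 = 14
ES_Insulation = max(EF_Foundation=4, EF_Roofing=9) = 9; EF_Insulation = 9+16 = 25
ES_Drywall = max(EF_Foundation=4, EF_Electrical rough-in=15, EF_Plumbing rough-in=20, EF_HVAC install=14, EF_Insulation=25) = 25; EF_Drywall = 25+8 = 33
Expected project duration μ = 33 hours. Critical path: Framing → Roofing → Insulation → Drywall.

Variance along critical path = 1.778 + 5.444 + 11.111 + 1.778 = 20.111; σ = √20.111 = 4.485 hours.
Z = (40 − 33) / 4.485 = 1.561
P(T ≤ 40) = Φ(1.561) ≈ 0.941

0.941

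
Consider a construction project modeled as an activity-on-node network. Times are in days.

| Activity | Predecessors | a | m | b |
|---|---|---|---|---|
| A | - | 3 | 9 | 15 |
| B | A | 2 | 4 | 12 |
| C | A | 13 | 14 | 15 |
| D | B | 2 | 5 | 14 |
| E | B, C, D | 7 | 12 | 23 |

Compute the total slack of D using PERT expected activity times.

te_A = (3 + 4·9 + 15)/6 = 54/6 = 9
te_B = (2 + 4·4 + 12)/6 = 30/6 = 5
te_C = (13 + 4·14 + 15)/6 = 84/6 = 14
te_D = (2 + 4·5 + 14)/6 = 36/6 = 6
te_E = (7 + 4·12 + 23)/6 = 78/6 = 13

Forward pass:
ES_A = 0; EF_A = 9
ES_B = 9; EF_B = 9+5 = 14
ES_C = 9; EF_C = 9+14 = 23
ES_D = 14; EF_D = 14+6 = 20
ES_E = max(EF_B=14, EF_C=23, EF_D=20) = 23; EF_E = 23+13 = 36
Expected project duration μ = 36 days. Critical path: A → C → E.

Backward pass:
LF_E = 36; LS_E = 36−13 = 23
LF_D = LS_E = 23; LS_D = 23−6 = 17
LF_C = LS_E = 23; LS_C = 23−14 = 9
LF_B = min(LS_D=17, LS_E=23) = 17; LS_B = 17−5 = 12
LF_A = min(LS_B=12, LS_C=9) = 9; LS_A = 9−9 = 0
Slack_D = LS_D − ES_D = 17 − 14 = 3

3 days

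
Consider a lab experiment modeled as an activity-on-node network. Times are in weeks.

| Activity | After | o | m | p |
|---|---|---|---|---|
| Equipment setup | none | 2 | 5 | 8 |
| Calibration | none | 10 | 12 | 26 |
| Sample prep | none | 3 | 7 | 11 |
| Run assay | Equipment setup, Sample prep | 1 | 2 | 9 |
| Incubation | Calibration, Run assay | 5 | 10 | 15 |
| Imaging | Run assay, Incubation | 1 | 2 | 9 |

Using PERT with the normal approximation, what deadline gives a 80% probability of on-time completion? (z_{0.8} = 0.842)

29.9 weeks

te_Equipment setup = (2 + 4·5 + 8)/6 = 30/6 = 5; σ²_Equipment setup = ((8−2)/6)² = 1.000
te_Calibration = (10 + 4·12 + 26)/6 = 84/6 = 14; σ²_Calibration = ((26−10)/6)² = 7.111
te_Sample prep = (3 + 4·7 + 11)/6 = 42/6 = 7; σ²_Sample prep = ((11−3)/6)² = 1.778
te_Run assay = (1 + 4·2 + 9)/6 = 18/6 = 3; σ²_Run assay = ((9−1)/6)² = 1.778
te_Incubation = (5 + 4·10 + 15)/6 = 60/6 = 10; σ²_Incubation = ((15−5)/6)² = 2.778
te_Imaging = (1 + 4·2 + 9)/6 = 18/6 = 3; σ²_Imaging = ((9−1)/6)² = 1.778

Forward pass:
ES_Equipment setup = 0; EF_Equipment setup = 5
ES_Calibration = 0; EF_Calibration = 14
ES_Sample prep = 0; EF_Sample prep = 7
ES_Run assay = max(EF_Equipment setup=5, EF_Sample prep=7) = 7; EF_Run assay = 7+3 = 10
ES_Incubation = max(EF_Calibration=14, EF_Run assay=10) = 14; EF_Incubation = 14+10 = 24
ES_Imaging = max(EF_Run assay=10, EF_Incubation=24) = 24; EF_Imaging = 24+3 = 27
Expected project duration μ = 27 weeks. Critical path: Calibration → Incubation → Imaging.

Variance along critical path = 7.111 + 2.778 + 1.778 = 11.667; σ = 3.416 weeks.
D = μ + z·σ = 27 + 0.842·3.416 = 29.9 weeks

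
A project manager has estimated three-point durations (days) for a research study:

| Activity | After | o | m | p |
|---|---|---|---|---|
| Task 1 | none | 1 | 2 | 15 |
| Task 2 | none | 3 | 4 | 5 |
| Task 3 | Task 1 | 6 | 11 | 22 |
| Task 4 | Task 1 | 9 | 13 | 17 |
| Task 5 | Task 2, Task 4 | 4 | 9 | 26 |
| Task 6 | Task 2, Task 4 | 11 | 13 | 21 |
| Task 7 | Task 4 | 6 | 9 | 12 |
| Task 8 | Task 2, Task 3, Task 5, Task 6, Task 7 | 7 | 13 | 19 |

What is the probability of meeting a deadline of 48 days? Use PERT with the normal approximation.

te_Task 1 = (1 + 4·2 + 15)/6 = 24/6 = 4; σ²_Task 1 = ((15−1)/6)² = 5.444
te_Task 2 = (3 + 4·4 + 5)/6 = 24/6 = 4; σ²_Task 2 = ((5−3)/6)² = 0.111
te_Task 3 = (6 + 4·11 + 22)/6 = 72/6 = 12; σ²_Task 3 = ((22−6)/6)² = 7.111
te_Task 4 = (9 + 4·13 + 17)/6 = 78/6 = 13; σ²_Task 4 = ((17−9)/6)² = 1.778
te_Task 5 = (4 + 4·9 + 26)/6 = 66/6 = 11; σ²_Task 5 = ((26−4)/6)² = 13.444
te_Task 6 = (11 + 4·13 + 21)/6 = 84/6 = 14; σ²_Task 6 = ((21−11)/6)² = 2.778
te_Task 7 = (6 + 4·9 + 12)/6 = 54/6 = 9; σ²_Task 7 = ((12−6)/6)² = 1.000
te_Task 8 = (7 + 4·13 + 19)/6 = 78/6 = 13; σ²_Task 8 = ((19−7)/6)² = 4.000

Forward pass:
ES_Task 1 = 0; EF_Task 1 = 4
ES_Task 2 = 0; EF_Task 2 = 4
ES_Task 3 = 4; EF_Task 3 = 4+12 = 16
ES_Task 4 = 4; EF_Task 4 = 4+13 = 17
ES_Task 5 = max(EF_Task 2=4, EF_Task 4=17) = 17; EF_Task 5 = 17+11 = 28
ES_Task 6 = max(EF_Task 2=4, EF_Task 4=17) = 17; EF_Task 6 = 17+14 = 31
ES_Task 7 = 17; EF_Task 7 = 17+9 = 26
ES_Task 8 = max(EF_Task 2=4, EF_Task 3=16, EF_Task 5=28, EF_Task 6=31, EF_Task 7=26) = 31; EF_Task 8 = 31+13 = 44
Expected project duration μ = 44 days. Critical path: Task 1 → Task 4 → Task 6 → Task 8.

Variance along critical path = 5.444 + 1.778 + 2.778 + 4.000 = 14.000; σ = √14.000 = 3.742 days.
Z = (48 − 44) / 3.742 = 1.069
P(T ≤ 48) = Φ(1.069) ≈ 0.857

0.857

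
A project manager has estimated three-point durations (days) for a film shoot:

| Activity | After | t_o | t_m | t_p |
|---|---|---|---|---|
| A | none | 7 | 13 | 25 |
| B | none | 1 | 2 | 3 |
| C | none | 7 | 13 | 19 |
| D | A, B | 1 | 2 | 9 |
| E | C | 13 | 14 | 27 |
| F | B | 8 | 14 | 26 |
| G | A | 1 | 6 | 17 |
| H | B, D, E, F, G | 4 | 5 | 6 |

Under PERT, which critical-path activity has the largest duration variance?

te_A = (7 + 4·13 + 25)/6 = 84/6 = 14; σ²_A = ((25−7)/6)² = 9.000
te_B = (1 + 4·2 + 3)/6 = 12/6 = 2; σ²_B = ((3−1)/6)² = 0.111
te_C = (7 + 4·13 + 19)/6 = 78/6 = 13; σ²_C = ((19−7)/6)² = 4.000
te_D = (1 + 4·2 + 9)/6 = 18/6 = 3; σ²_D = ((9−1)/6)² = 1.778
te_E = (13 + 4·14 + 27)/6 = 96/6 = 16; σ²_E = ((27−13)/6)² = 5.444
te_F = (8 + 4·14 + 26)/6 = 90/6 = 15; σ²_F = ((26−8)/6)² = 9.000
te_G = (1 + 4·6 + 17)/6 = 42/6 = 7; σ²_G = ((17−1)/6)² = 7.111
te_H = (4 + 4·5 + 6)/6 = 30/6 = 5; σ²_H = ((6−4)/6)² = 0.111

Forward pass:
ES_A = 0; EF_A = 14
ES_B = 0; EF_B = 2
ES_C = 0; EF_C = 13
ES_D = max(EF_A=14, EF_B=2) = 14; EF_D = 14+3 = 17
ES_E = 13; EF_E = 13+16 = 29
ES_F = 2; EF_F = 2+15 = 17
ES_G = 14; EF_G = 14+7 = 21
ES_H = max(EF_B=2, EF_D=17, EF_E=29, EF_F=17, EF_G=21) = 29; EF_H = 29+5 = 34
Expected project duration μ = 34 days. Critical path: C → E → H.

Variances on critical path: σ²_C=4.000, σ²_E=5.444, σ²_H=0.111.
Largest is σ²_E = 5.444.

E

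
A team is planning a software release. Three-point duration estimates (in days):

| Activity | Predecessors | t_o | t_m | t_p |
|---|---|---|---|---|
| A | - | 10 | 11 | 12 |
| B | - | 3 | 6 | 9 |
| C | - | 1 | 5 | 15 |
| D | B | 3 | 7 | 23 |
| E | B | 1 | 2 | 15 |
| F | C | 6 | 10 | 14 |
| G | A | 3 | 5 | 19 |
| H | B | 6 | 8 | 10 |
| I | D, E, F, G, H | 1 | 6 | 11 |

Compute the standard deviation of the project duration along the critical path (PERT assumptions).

3.16 days

te_A = (10 + 4·11 + 12)/6 = 66/6 = 11; σ²_A = ((12−10)/6)² = 0.111
te_B = (3 + 4·6 + 9)/6 = 36/6 = 6; σ²_B = ((9−3)/6)² = 1.000
te_C = (1 + 4·5 + 15)/6 = 36/6 = 6; σ²_C = ((15−1)/6)² = 5.444
te_D = (3 + 4·7 + 23)/6 = 54/6 = 9; σ²_D = ((23−3)/6)² = 11.111
te_E = (1 + 4·2 + 15)/6 = 24/6 = 4; σ²_E = ((15−1)/6)² = 5.444
te_F = (6 + 4·10 + 14)/6 = 60/6 = 10; σ²_F = ((14−6)/6)² = 1.778
te_G = (3 + 4·5 + 19)/6 = 42/6 = 7; σ²_G = ((19−3)/6)² = 7.111
te_H = (6 + 4·8 + 10)/6 = 48/6 = 8; σ²_H = ((10−6)/6)² = 0.444
te_I = (1 + 4·6 + 11)/6 = 36/6 = 6; σ²_I = ((11−1)/6)² = 2.778

Forward pass:
ES_A = 0; EF_A = 11
ES_B = 0; EF_B = 6
ES_C = 0; EF_C = 6
ES_D = 6; EF_D = 6+9 = 15
ES_E = 6; EF_E = 6+4 = 10
ES_F = 6; EF_F = 6+10 = 16
ES_G = 11; EF_G = 11+7 = 18
ES_H = 6; EF_H = 6+8 = 14
ES_I = max(EF_D=15, EF_E=10, EF_F=16, EF_G=18, EF_H=14) = 18; EF_I = 18+6 = 24
Expected project duration μ = 24 days. Critical path: A → G → I.

Variance along critical path = 0.111 + 7.111 + 2.778 = 10.000
σ = √10.000 = 3.162 days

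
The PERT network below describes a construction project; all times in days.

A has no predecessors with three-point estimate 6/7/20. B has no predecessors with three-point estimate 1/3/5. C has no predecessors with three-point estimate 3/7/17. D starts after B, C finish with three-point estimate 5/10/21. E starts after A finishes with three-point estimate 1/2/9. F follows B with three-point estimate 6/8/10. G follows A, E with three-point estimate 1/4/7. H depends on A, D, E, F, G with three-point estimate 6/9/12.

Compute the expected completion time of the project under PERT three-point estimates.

28 days

te_A = (6 + 4·7 + 20)/6 = 54/6 = 9
te_B = (1 + 4·3 + 5)/6 = 18/6 = 3
te_C = (3 + 4·7 + 17)/6 = 48/6 = 8
te_D = (5 + 4·10 + 21)/6 = 66/6 = 11
te_E = (1 + 4·2 + 9)/6 = 18/6 = 3
te_F = (6 + 4·8 + 10)/6 = 48/6 = 8
te_G = (1 + 4·4 + 7)/6 = 24/6 = 4
te_H = (6 + 4·9 + 12)/6 = 54/6 = 9

Forward pass:
ES_A = 0; EF_A = 9
ES_B = 0; EF_B = 3
ES_C = 0; EF_C = 8
ES_D = max(EF_B=3, EF_C=8) = 8; EF_D = 8+11 = 19
ES_E = 9; EF_E = 9+3 = 12
ES_F = 3; EF_F = 3+8 = 11
ES_G = max(EF_A=9, EF_E=12) = 12; EF_G = 12+4 = 16
ES_H = max(EF_A=9, EF_D=19, EF_E=12, EF_F=11, EF_G=16) = 19; EF_H = 19+9 = 28
Expected project duration μ = 28 days. Critical path: C → D → H.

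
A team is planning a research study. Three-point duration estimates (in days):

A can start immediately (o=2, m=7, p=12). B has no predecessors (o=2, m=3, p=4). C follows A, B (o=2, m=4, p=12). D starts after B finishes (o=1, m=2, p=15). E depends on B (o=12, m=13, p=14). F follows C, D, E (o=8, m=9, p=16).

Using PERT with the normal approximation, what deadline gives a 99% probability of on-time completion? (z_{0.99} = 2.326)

te_A = (2 + 4·7 + 12)/6 = 42/6 = 7; σ²_A = ((12−2)/6)² = 2.778
te_B = (2 + 4·3 + 4)/6 = 18/6 = 3; σ²_B = ((4−2)/6)² = 0.111
te_C = (2 + 4·4 + 12)/6 = 30/6 = 5; σ²_C = ((12−2)/6)² = 2.778
te_D = (1 + 4·2 + 15)/6 = 24/6 = 4; σ²_D = ((15−1)/6)² = 5.444
te_E = (12 + 4·13 + 14)/6 = 78/6 = 13; σ²_E = ((14−12)/6)² = 0.111
te_F = (8 + 4·9 + 16)/6 = 60/6 = 10; σ²_F = ((16−8)/6)² = 1.778

Forward pass:
ES_A = 0; EF_A = 7
ES_B = 0; EF_B = 3
ES_C = max(EF_A=7, EF_B=3) = 7; EF_C = 7+5 = 12
ES_D = 3; EF_D = 3+4 = 7
ES_E = 3; EF_E = 3+13 = 16
ES_F = max(EF_C=12, EF_D=7, EF_E=16) = 16; EF_F = 16+10 = 26
Expected project duration μ = 26 days. Critical path: B → E → F.

Variance along critical path = 0.111 + 0.111 + 1.778 = 2.000; σ = 1.414 days.
D = μ + z·σ = 26 + 2.326·1.414 = 29.3 days

29.3 days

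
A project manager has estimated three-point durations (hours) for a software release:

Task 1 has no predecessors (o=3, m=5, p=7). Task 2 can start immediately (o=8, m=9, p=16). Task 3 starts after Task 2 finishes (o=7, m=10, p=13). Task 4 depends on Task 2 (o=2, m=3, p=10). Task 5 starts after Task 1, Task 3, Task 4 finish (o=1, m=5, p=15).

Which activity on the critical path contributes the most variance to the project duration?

te_Task 1 = (3 + 4·5 + 7)/6 = 30/6 = 5; σ²_Task 1 = ((7−3)/6)² = 0.444
te_Task 2 = (8 + 4·9 + 16)/6 = 60/6 = 10; σ²_Task 2 = ((16−8)/6)² = 1.778
te_Task 3 = (7 + 4·10 + 13)/6 = 60/6 = 10; σ²_Task 3 = ((13−7)/6)² = 1.000
te_Task 4 = (2 + 4·3 + 10)/6 = 24/6 = 4; σ²_Task 4 = ((10−2)/6)² = 1.778
te_Task 5 = (1 + 4·5 + 15)/6 = 36/6 = 6; σ²_Task 5 = ((15−1)/6)² = 5.444

Forward pass:
ES_Task 1 = 0; EF_Task 1 = 5
ES_Task 2 = 0; EF_Task 2 = 10
ES_Task 3 = 10; EF_Task 3 = 10+10 = 20
ES_Task 4 = 10; EF_Task 4 = 10+4 = 14
ES_Task 5 = max(EF_Task 1=5, EF_Task 3=20, EF_Task 4=14) = 20; EF_Task 5 = 20+6 = 26
Expected project duration μ = 26 hours. Critical path: Task 2 → Task 3 → Task 5.

Variances on critical path: σ²_Task 2=1.778, σ²_Task 3=1.000, σ²_Task 5=5.444.
Largest is σ²_Task 5 = 5.444.

Task 5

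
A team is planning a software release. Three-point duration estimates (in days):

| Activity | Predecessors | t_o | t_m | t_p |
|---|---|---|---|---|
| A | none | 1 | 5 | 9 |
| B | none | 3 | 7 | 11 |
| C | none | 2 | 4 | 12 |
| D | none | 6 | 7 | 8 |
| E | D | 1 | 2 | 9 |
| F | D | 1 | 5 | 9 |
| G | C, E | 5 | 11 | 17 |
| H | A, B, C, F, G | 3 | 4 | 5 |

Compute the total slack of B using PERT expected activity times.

14 days

te_A = (1 + 4·5 + 9)/6 = 30/6 = 5
te_B = (3 + 4·7 + 11)/6 = 42/6 = 7
te_C = (2 + 4·4 + 12)/6 = 30/6 = 5
te_D = (6 + 4·7 + 8)/6 = 42/6 = 7
te_E = (1 + 4·2 + 9)/6 = 18/6 = 3
te_F = (1 + 4·5 + 9)/6 = 30/6 = 5
te_G = (5 + 4·11 + 17)/6 = 66/6 = 11
te_H = (3 + 4·4 + 5)/6 = 24/6 = 4

Forward pass:
ES_A = 0; EF_A = 5
ES_B = 0; EF_B = 7
ES_C = 0; EF_C = 5
ES_D = 0; EF_D = 7
ES_E = 7; EF_E = 7+3 = 10
ES_F = 7; EF_F = 7+5 = 12
ES_G = max(EF_C=5, EF_E=10) = 10; EF_G = 10+11 = 21
ES_H = max(EF_A=5, EF_B=7, EF_C=5, EF_F=12, EF_G=21) = 21; EF_H = 21+4 = 25
Expected project duration μ = 25 days. Critical path: D → E → G → H.

Backward pass:
LF_H = 25; LS_H = 25−4 = 21
LF_G = LS_H = 21; LS_G = 21−11 = 10
LF_F = LS_H = 21; LS_F = 21−5 = 16
LF_E = LS_G = 10; LS_E = 10−3 = 7
LF_D = min(LS_E=7, LS_F=16) = 7; LS_D = 7−7 = 0
LF_C = min(LS_G=10, LS_H=21) = 10; LS_C = 10−5 = 5
LF_B = LS_H = 21; LS_B = 21−7 = 14
LF_A = LS_H = 21; LS_A = 21−5 = 16
Slack_B = LS_B − ES_B = 14 − 0 = 14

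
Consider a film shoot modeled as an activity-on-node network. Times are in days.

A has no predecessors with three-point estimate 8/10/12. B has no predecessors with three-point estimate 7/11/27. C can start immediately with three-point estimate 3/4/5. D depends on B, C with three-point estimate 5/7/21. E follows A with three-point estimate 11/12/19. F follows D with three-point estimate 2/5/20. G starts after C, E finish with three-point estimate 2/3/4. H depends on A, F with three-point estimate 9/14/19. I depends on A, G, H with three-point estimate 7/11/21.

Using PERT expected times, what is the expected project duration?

te_A = (8 + 4·10 + 12)/6 = 60/6 = 10
te_B = (7 + 4·11 + 27)/6 = 78/6 = 13
te_C = (3 + 4·4 + 5)/6 = 24/6 = 4
te_D = (5 + 4·7 + 21)/6 = 54/6 = 9
te_E = (11 + 4·12 + 19)/6 = 78/6 = 13
te_F = (2 + 4·5 + 20)/6 = 42/6 = 7
te_G = (2 + 4·3 + 4)/6 = 18/6 = 3
te_H = (9 + 4·14 + 19)/6 = 84/6 = 14
te_I = (7 + 4·11 + 21)/6 = 72/6 = 12

Forward pass:
ES_A = 0; EF_A = 10
ES_B = 0; EF_B = 13
ES_C = 0; EF_C = 4
ES_D = max(EF_B=13, EF_C=4) = 13; EF_D = 13+9 = 22
ES_E = 10; EF_E = 10+13 = 23
ES_F = 22; EF_F = 22+7 = 29
ES_G = max(EF_C=4, EF_E=23) = 23; EF_G = 23+3 = 26
ES_H = max(EF_A=10, EF_F=29) = 29; EF_H = 29+14 = 43
ES_I = max(EF_A=10, EF_G=26, EF_H=43) = 43; EF_I = 43+12 = 55
Expected project duration μ = 55 days. Critical path: B → D → F → H → I.

55 days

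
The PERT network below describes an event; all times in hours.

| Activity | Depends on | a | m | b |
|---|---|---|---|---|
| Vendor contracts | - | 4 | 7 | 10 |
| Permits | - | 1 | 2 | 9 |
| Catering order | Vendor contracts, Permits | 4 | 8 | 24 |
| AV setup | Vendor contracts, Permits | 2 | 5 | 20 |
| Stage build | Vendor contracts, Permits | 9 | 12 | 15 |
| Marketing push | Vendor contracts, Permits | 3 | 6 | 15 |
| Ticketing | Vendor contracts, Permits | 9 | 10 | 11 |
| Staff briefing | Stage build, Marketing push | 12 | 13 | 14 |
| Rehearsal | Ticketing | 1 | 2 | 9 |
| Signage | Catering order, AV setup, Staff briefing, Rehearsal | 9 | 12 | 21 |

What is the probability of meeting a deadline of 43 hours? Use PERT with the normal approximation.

te_Vendor contracts = (4 + 4·7 + 10)/6 = 42/6 = 7; σ²_Vendor contracts = ((10−4)/6)² = 1.000
te_Permits = (1 + 4·2 + 9)/6 = 18/6 = 3; σ²_Permits = ((9−1)/6)² = 1.778
te_Catering order = (4 + 4·8 + 24)/6 = 60/6 = 10; σ²_Catering order = ((24−4)/6)² = 11.111
te_AV setup = (2 + 4·5 + 20)/6 = 42/6 = 7; σ²_AV setup = ((20−2)/6)² = 9.000
te_Stage build = (9 + 4·12 + 15)/6 = 72/6 = 12; σ²_Stage build = ((15−9)/6)² = 1.000
te_Marketing push = (3 + 4·6 + 15)/6 = 42/6 = 7; σ²_Marketing push = ((15−3)/6)² = 4.000
te_Ticketing = (9 + 4·10 + 11)/6 = 60/6 = 10; σ²_Ticketing = ((11−9)/6)² = 0.111
te_Staff briefing = (12 + 4·13 + 14)/6 = 78/6 = 13; σ²_Staff briefing = ((14−12)/6)² = 0.111
te_Rehearsal = (1 + 4·2 + 9)/6 = 18/6 = 3; σ²_Rehearsal = ((9−1)/6)² = 1.778
te_Signage = (9 + 4·12 + 21)/6 = 78/6 = 13; σ²_Signage = ((21−9)/6)² = 4.000

Forward pass:
ES_Vendor contracts = 0; EF_Vendor contracts = 7
ES_Permits = 0; EF_Permits = 3
ES_Catering order = max(EF_Vendor contracts=7, EF_Permits=3) = 7; EF_Catering order = 7+10 = 17
ES_AV setup = max(EF_Vendor contracts=7, EF_Permits=3) = 7; EF_AV setup = 7+7 = 14
ES_Stage build = max(EF_Vendor contracts=7, EF_Permits=3) = 7; EF_Stage build = 7+12 = 19
ES_Marketing push = max(EF_Vendor contracts=7, EF_Permits=3) = 7; EF_Marketing push = 7+7 = 14
ES_Ticketing = max(EF_Vendor contracts=7, EF_Permits=3) = 7; EF_Ticketing = 7+10 = 17
ES_Staff briefing = max(EF_Stage build=19, EF_Marketing push=14) = 19; EF_Staff briefing = 19+13 = 32
ES_Rehearsal = 17; EF_Rehearsal = 17+3 = 20
ES_Signage = max(EF_Catering order=17, EF_AV setup=14, EF_Staff briefing=32, EF_Rehearsal=20) = 32; EF_Signage = 32+13 = 45
Expected project duration μ = 45 hours. Critical path: Vendor contracts → Stage build → Staff briefing → Signage.

Variance along critical path = 1.000 + 1.000 + 0.111 + 4.000 = 6.111; σ = √6.111 = 2.472 hours.
Z = (43 − 45) / 2.472 = -0.809
P(T ≤ 43) = Φ(-0.809) ≈ 0.209

0.209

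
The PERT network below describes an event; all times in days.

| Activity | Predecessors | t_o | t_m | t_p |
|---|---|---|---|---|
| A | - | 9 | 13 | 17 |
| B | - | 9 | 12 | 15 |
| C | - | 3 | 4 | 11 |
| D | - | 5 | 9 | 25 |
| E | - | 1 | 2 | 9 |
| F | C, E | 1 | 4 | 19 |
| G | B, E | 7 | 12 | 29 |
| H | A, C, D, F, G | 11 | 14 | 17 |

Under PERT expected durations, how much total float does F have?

15 days

te_A = (9 + 4·13 + 17)/6 = 78/6 = 13
te_B = (9 + 4·12 + 15)/6 = 72/6 = 12
te_C = (3 + 4·4 + 11)/6 = 30/6 = 5
te_D = (5 + 4·9 + 25)/6 = 66/6 = 11
te_E = (1 + 4·2 + 9)/6 = 18/6 = 3
te_F = (1 + 4·4 + 19)/6 = 36/6 = 6
te_G = (7 + 4·12 + 29)/6 = 84/6 = 14
te_H = (11 + 4·14 + 17)/6 = 84/6 = 14

Forward pass:
ES_A = 0; EF_A = 13
ES_B = 0; EF_B = 12
ES_C = 0; EF_C = 5
ES_D = 0; EF_D = 11
ES_E = 0; EF_E = 3
ES_F = max(EF_C=5, EF_E=3) = 5; EF_F = 5+6 = 11
ES_G = max(EF_B=12, EF_E=3) = 12; EF_G = 12+14 = 26
ES_H = max(EF_A=13, EF_C=5, EF_D=11, EF_F=11, EF_G=26) = 26; EF_H = 26+14 = 40
Expected project duration μ = 40 days. Critical path: B → G → H.

Backward pass:
LF_H = 40; LS_H = 40−14 = 26
LF_G = LS_H = 26; LS_G = 26−14 = 12
LF_F = LS_H = 26; LS_F = 26−6 = 20
LF_E = min(LS_F=20, LS_G=12) = 12; LS_E = 12−3 = 9
LF_D = LS_H = 26; LS_D = 26−11 = 15
LF_C = min(LS_F=20, LS_H=26) = 20; LS_C = 20−5 = 15
LF_B = LS_G = 12; LS_B = 12−12 = 0
LF_A = LS_H = 26; LS_A = 26−13 = 13
Slack_F = LS_F − ES_F = 20 − 5 = 15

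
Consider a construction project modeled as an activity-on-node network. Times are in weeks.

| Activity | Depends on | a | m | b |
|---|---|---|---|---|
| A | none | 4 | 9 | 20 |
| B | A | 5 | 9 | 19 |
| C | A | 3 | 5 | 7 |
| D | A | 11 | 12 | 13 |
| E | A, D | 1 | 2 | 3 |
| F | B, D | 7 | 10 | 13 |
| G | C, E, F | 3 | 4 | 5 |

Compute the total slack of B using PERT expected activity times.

2 weeks

te_A = (4 + 4·9 + 20)/6 = 60/6 = 10
te_B = (5 + 4·9 + 19)/6 = 60/6 = 10
te_C = (3 + 4·5 + 7)/6 = 30/6 = 5
te_D = (11 + 4·12 + 13)/6 = 72/6 = 12
te_E = (1 + 4·2 + 3)/6 = 12/6 = 2
te_F = (7 + 4·10 + 13)/6 = 60/6 = 10
te_G = (3 + 4·4 + 5)/6 = 24/6 = 4

Forward pass:
ES_A = 0; EF_A = 10
ES_B = 10; EF_B = 10+10 = 20
ES_C = 10; EF_C = 10+5 = 15
ES_D = 10; EF_D = 10+12 = 22
ES_E = max(EF_A=10, EF_D=22) = 22; EF_E = 22+2 = 24
ES_F = max(EF_B=20, EF_D=22) = 22; EF_F = 22+10 = 32
ES_G = max(EF_C=15, EF_E=24, EF_F=32) = 32; EF_G = 32+4 = 36
Expected project duration μ = 36 weeks. Critical path: A → D → F → G.

Backward pass:
LF_G = 36; LS_G = 36−4 = 32
LF_F = LS_G = 32; LS_F = 32−10 = 22
LF_E = LS_G = 32; LS_E = 32−2 = 30
LF_D = min(LS_E=30, LS_F=22) = 22; LS_D = 22−12 = 10
LF_C = LS_G = 32; LS_C = 32−5 = 27
LF_B = LS_F = 22; LS_B = 22−10 = 12
LF_A = min(LS_B=12, LS_C=27, LS_D=10, LS_E=30) = 10; LS_A = 10−10 = 0
Slack_B = LS_B − ES_B = 12 − 10 = 2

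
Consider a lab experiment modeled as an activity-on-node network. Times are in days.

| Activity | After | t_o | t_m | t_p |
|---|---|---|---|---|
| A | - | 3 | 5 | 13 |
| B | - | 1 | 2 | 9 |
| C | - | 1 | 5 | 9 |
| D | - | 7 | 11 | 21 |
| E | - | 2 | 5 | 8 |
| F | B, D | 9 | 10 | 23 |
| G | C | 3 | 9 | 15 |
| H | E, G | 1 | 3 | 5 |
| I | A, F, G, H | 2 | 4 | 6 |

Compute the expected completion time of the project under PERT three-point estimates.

te_A = (3 + 4·5 + 13)/6 = 36/6 = 6
te_B = (1 + 4·2 + 9)/6 = 18/6 = 3
te_C = (1 + 4·5 + 9)/6 = 30/6 = 5
te_D = (7 + 4·11 + 21)/6 = 72/6 = 12
te_E = (2 + 4·5 + 8)/6 = 30/6 = 5
te_F = (9 + 4·10 + 23)/6 = 72/6 = 12
te_G = (3 + 4·9 + 15)/6 = 54/6 = 9
te_H = (1 + 4·3 + 5)/6 = 18/6 = 3
te_I = (2 + 4·4 + 6)/6 = 24/6 = 4

Forward pass:
ES_A = 0; EF_A = 6
ES_B = 0; EF_B = 3
ES_C = 0; EF_C = 5
ES_D = 0; EF_D = 12
ES_E = 0; EF_E = 5
ES_F = max(EF_B=3, EF_D=12) = 12; EF_F = 12+12 = 24
ES_G = 5; EF_G = 5+9 = 14
ES_H = max(EF_E=5, EF_G=14) = 14; EF_H = 14+3 = 17
ES_I = max(EF_A=6, EF_F=24, EF_G=14, EF_H=17) = 24; EF_I = 24+4 = 28
Expected project duration μ = 28 days. Critical path: D → F → I.

28 days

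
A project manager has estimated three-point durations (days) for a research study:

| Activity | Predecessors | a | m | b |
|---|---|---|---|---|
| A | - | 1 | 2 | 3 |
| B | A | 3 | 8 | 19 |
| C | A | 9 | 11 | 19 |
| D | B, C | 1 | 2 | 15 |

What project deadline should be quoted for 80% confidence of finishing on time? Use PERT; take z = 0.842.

20.4 days

te_A = (1 + 4·2 + 3)/6 = 12/6 = 2; σ²_A = ((3−1)/6)² = 0.111
te_B = (3 + 4·8 + 19)/6 = 54/6 = 9; σ²_B = ((19−3)/6)² = 7.111
te_C = (9 + 4·11 + 19)/6 = 72/6 = 12; σ²_C = ((19−9)/6)² = 2.778
te_D = (1 + 4·2 + 15)/6 = 24/6 = 4; σ²_D = ((15−1)/6)² = 5.444

Forward pass:
ES_A = 0; EF_A = 2
ES_B = 2; EF_B = 2+9 = 11
ES_C = 2; EF_C = 2+12 = 14
ES_D = max(EF_B=11, EF_C=14) = 14; EF_D = 14+4 = 18
Expected project duration μ = 18 days. Critical path: A → C → D.

Variance along critical path = 0.111 + 2.778 + 5.444 = 8.333; σ = 2.887 days.
D = μ + z·σ = 18 + 0.842·2.887 = 20.4 days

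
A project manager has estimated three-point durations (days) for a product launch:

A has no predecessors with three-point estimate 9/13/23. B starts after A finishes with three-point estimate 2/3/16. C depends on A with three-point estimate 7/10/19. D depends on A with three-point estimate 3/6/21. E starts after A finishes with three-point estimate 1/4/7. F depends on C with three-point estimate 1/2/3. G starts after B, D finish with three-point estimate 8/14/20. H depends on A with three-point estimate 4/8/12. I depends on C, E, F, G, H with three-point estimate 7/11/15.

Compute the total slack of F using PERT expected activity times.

9 days

te_A = (9 + 4·13 + 23)/6 = 84/6 = 14
te_B = (2 + 4·3 + 16)/6 = 30/6 = 5
te_C = (7 + 4·10 + 19)/6 = 66/6 = 11
te_D = (3 + 4·6 + 21)/6 = 48/6 = 8
te_E = (1 + 4·4 + 7)/6 = 24/6 = 4
te_F = (1 + 4·2 + 3)/6 = 12/6 = 2
te_G = (8 + 4·14 + 20)/6 = 84/6 = 14
te_H = (4 + 4·8 + 12)/6 = 48/6 = 8
te_I = (7 + 4·11 + 15)/6 = 66/6 = 11

Forward pass:
ES_A = 0; EF_A = 14
ES_B = 14; EF_B = 14+5 = 19
ES_C = 14; EF_C = 14+11 = 25
ES_D = 14; EF_D = 14+8 = 22
ES_E = 14; EF_E = 14+4 = 18
ES_F = 25; EF_F = 25+2 = 27
ES_G = max(EF_B=19, EF_D=22) = 22; EF_G = 22+14 = 36
ES_H = 14; EF_H = 14+8 = 22
ES_I = max(EF_C=25, EF_E=18, EF_F=27, EF_G=36, EF_H=22) = 36; EF_I = 36+11 = 47
Expected project duration μ = 47 days. Critical path: A → D → G → I.

Backward pass:
LF_I = 47; LS_I = 47−11 = 36
LF_H = LS_I = 36; LS_H = 36−8 = 28
LF_G = LS_I = 36; LS_G = 36−14 = 22
LF_F = LS_I = 36; LS_F = 36−2 = 34
LF_E = LS_I = 36; LS_E = 36−4 = 32
LF_D = LS_G = 22; LS_D = 22−8 = 14
LF_C = min(LS_F=34, LS_I=36) = 34; LS_C = 34−11 = 23
LF_B = LS_G = 22; LS_B = 22−5 = 17
LF_A = min(LS_B=17, LS_C=23, LS_D=14, LS_E=32, LS_H=28) = 14; LS_A = 14−14 = 0
Slack_F = LS_F − ES_F = 34 − 25 = 9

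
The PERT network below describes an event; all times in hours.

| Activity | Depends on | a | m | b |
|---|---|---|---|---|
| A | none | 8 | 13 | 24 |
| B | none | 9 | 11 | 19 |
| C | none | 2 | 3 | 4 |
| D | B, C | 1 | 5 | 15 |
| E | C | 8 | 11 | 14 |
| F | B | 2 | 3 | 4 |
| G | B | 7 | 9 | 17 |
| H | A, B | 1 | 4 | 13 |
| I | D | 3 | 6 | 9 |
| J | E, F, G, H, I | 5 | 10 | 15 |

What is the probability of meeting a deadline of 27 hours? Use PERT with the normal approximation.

te_A = (8 + 4·13 + 24)/6 = 84/6 = 14; σ²_A = ((24−8)/6)² = 7.111
te_B = (9 + 4·11 + 19)/6 = 72/6 = 12; σ²_B = ((19−9)/6)² = 2.778
te_C = (2 + 4·3 + 4)/6 = 18/6 = 3; σ²_C = ((4−2)/6)² = 0.111
te_D = (1 + 4·5 + 15)/6 = 36/6 = 6; σ²_D = ((15−1)/6)² = 5.444
te_E = (8 + 4·11 + 14)/6 = 66/6 = 11; σ²_E = ((14−8)/6)² = 1.000
te_F = (2 + 4·3 + 4)/6 = 18/6 = 3; σ²_F = ((4−2)/6)² = 0.111
te_G = (7 + 4·9 + 17)/6 = 60/6 = 10; σ²_G = ((17−7)/6)² = 2.778
te_H = (1 + 4·4 + 13)/6 = 30/6 = 5; σ²_H = ((13−1)/6)² = 4.000
te_I = (3 + 4·6 + 9)/6 = 36/6 = 6; σ²_I = ((9−3)/6)² = 1.000
te_J = (5 + 4·10 + 15)/6 = 60/6 = 10; σ²_J = ((15−5)/6)² = 2.778

Forward pass:
ES_A = 0; EF_A = 14
ES_B = 0; EF_B = 12
ES_C = 0; EF_C = 3
ES_D = max(EF_B=12, EF_C=3) = 12; EF_D = 12+6 = 18
ES_E = 3; EF_E = 3+11 = 14
ES_F = 12; EF_F = 12+3 = 15
ES_G = 12; EF_G = 12+10 = 22
ES_H = max(EF_A=14, EF_B=12) = 14; EF_H = 14+5 = 19
ES_I = 18; EF_I = 18+6 = 24
ES_J = max(EF_E=14, EF_F=15, EF_G=22, EF_H=19, EF_I=24) = 24; EF_J = 24+10 = 34
Expected project duration μ = 34 hours. Critical path: B → D → I → J.

Variance along critical path = 2.778 + 5.444 + 1.000 + 2.778 = 12.000; σ = √12.000 = 3.464 hours.
Z = (27 − 34) / 3.464 = -2.021
P(T ≤ 27) = Φ(-2.021) ≈ 0.022

0.022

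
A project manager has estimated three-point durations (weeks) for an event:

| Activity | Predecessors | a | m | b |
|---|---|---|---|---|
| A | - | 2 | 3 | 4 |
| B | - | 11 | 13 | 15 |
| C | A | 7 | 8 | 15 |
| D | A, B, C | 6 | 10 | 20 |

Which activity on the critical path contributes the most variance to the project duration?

D

te_A = (2 + 4·3 + 4)/6 = 18/6 = 3; σ²_A = ((4−2)/6)² = 0.111
te_B = (11 + 4·13 + 15)/6 = 78/6 = 13; σ²_B = ((15−11)/6)² = 0.444
te_C = (7 + 4·8 + 15)/6 = 54/6 = 9; σ²_C = ((15−7)/6)² = 1.778
te_D = (6 + 4·10 + 20)/6 = 66/6 = 11; σ²_D = ((20−6)/6)² = 5.444

Forward pass:
ES_A = 0; EF_A = 3
ES_B = 0; EF_B = 13
ES_C = 3; EF_C = 3+9 = 12
ES_D = max(EF_A=3, EF_B=13, EF_C=12) = 13; EF_D = 13+11 = 24
Expected project duration μ = 24 weeks. Critical path: B → D.

Variances on critical path: σ²_B=0.444, σ²_D=5.444.
Largest is σ²_D = 5.444.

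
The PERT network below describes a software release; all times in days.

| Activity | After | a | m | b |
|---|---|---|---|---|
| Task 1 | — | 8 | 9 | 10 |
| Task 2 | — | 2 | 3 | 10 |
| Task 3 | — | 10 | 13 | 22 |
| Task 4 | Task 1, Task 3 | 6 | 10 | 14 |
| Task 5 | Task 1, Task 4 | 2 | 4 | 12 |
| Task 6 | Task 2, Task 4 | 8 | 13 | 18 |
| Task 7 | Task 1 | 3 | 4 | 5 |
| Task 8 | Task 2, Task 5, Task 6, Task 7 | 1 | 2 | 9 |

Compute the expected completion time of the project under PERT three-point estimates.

40 days

te_Task 1 = (8 + 4·9 + 10)/6 = 54/6 = 9
te_Task 2 = (2 + 4·3 + 10)/6 = 24/6 = 4
te_Task 3 = (10 + 4·13 + 22)/6 = 84/6 = 14
te_Task 4 = (6 + 4·10 + 14)/6 = 60/6 = 10
te_Task 5 = (2 + 4·4 + 12)/6 = 30/6 = 5
te_Task 6 = (8 + 4·13 + 18)/6 = 78/6 = 13
te_Task 7 = (3 + 4·4 + 5)/6 = 24/6 = 4
te_Task 8 = (1 + 4·2 + 9)/6 = 18/6 = 3

Forward pass:
ES_Task 1 = 0; EF_Task 1 = 9
ES_Task 2 = 0; EF_Task 2 = 4
ES_Task 3 = 0; EF_Task 3 = 14
ES_Task 4 = max(EF_Task 1=9, EF_Task 3=14) = 14; EF_Task 4 = 14+10 = 24
ES_Task 5 = max(EF_Task 1=9, EF_Task 4=24) = 24; EF_Task 5 = 24+5 = 29
ES_Task 6 = max(EF_Task 2=4, EF_Task 4=24) = 24; EF_Task 6 = 24+13 = 37
ES_Task 7 = 9; EF_Task 7 = 9+4 = 13
ES_Task 8 = max(EF_Task 2=4, EF_Task 5=29, EF_Task 6=37, EF_Task 7=13) = 37; EF_Task 8 = 37+3 = 40
Expected project duration μ = 40 days. Critical path: Task 3 → Task 4 → Task 6 → Task 8.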